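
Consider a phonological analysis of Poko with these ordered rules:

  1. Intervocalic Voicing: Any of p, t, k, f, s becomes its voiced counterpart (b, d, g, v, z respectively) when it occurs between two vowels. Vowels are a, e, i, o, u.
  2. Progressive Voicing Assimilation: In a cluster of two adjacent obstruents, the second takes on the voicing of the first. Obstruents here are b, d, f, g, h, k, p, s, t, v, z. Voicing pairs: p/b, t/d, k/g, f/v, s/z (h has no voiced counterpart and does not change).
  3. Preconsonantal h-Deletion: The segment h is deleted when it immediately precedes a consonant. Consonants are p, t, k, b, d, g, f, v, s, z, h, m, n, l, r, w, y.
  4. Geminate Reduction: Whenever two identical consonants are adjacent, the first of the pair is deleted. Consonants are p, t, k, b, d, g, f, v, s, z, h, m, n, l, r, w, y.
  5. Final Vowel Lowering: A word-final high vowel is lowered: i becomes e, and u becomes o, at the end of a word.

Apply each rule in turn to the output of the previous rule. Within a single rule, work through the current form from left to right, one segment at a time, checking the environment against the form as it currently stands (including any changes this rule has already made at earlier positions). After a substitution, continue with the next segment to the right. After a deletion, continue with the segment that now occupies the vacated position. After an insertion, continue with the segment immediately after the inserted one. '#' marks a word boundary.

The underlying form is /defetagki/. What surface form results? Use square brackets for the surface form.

1 Intervocalic Voicing: [defetagki] → [devedagki]
2 Progressive Voicing Assimilation: [devedagki] → [devedaggi]
3 Preconsonantal h-Deletion: no change — [devedaggi]
4 Geminate Reduction: [devedaggi] → [devedagi]
5 Final Vowel Lowering: [devedagi] → [devedage]

[devedage]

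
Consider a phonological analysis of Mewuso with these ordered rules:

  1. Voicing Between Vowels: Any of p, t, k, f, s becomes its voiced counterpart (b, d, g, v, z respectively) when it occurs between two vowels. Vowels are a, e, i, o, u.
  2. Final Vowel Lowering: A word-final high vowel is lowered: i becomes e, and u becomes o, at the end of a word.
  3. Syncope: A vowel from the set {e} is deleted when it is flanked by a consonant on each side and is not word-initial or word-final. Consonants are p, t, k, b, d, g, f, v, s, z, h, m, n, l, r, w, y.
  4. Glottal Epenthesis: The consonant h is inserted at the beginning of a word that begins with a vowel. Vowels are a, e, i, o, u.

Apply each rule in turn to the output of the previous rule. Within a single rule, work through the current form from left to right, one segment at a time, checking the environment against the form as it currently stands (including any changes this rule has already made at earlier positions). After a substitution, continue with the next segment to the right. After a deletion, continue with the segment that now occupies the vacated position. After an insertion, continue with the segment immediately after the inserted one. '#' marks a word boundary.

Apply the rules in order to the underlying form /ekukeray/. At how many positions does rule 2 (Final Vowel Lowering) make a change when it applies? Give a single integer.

1 Voicing Between Vowels: [ekukeray] → [egugeray]
2 Final Vowel Lowering: no change — [egugeray]
3 Syncope: [egugeray] → [egugray]
4 Glottal Epenthesis: [egugray] → [hegugray]
Rule 2 changed 0 position(s).

0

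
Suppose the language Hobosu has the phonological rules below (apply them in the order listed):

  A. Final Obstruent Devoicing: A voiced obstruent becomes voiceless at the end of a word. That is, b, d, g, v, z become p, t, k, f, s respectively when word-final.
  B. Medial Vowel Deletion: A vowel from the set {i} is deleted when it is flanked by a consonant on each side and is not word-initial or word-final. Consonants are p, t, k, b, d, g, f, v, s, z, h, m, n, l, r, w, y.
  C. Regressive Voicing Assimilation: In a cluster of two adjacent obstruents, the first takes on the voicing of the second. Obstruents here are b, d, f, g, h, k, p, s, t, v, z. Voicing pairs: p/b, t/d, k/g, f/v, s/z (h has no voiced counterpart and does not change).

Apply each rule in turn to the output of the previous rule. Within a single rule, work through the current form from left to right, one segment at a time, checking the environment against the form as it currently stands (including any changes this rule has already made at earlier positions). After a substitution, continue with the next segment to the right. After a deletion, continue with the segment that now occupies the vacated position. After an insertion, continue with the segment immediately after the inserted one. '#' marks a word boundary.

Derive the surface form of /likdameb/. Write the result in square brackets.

[lgdamep]

A Final Obstruent Devoicing: [likdameb] → [likdamep]
B Medial Vowel Deletion: [likdamep] → [lkdamep]
C Regressive Voicing Assimilation: [lkdamep] → [lgdamep]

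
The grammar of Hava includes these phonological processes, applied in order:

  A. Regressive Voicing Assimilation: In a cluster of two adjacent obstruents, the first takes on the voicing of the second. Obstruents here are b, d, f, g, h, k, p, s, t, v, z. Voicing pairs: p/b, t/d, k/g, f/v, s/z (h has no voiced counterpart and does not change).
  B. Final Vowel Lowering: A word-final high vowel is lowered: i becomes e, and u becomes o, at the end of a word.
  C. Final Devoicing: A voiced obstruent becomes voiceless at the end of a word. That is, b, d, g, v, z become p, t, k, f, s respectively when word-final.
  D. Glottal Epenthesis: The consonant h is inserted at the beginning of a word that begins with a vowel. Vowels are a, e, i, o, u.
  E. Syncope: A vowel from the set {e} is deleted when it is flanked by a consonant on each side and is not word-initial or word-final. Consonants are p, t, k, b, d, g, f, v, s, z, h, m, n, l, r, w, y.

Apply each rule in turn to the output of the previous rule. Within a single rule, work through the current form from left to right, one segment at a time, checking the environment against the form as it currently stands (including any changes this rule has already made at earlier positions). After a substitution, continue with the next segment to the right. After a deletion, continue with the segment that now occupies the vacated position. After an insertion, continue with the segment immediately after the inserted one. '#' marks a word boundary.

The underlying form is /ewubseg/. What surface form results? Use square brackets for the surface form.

A Regressive Voicing Assimilation: [ewubseg] → [ewupseg]
B Final Vowel Lowering: no change — [ewupseg]
C Final Devoicing: [ewupseg] → [ewupsek]
D Glottal Epenthesis: [ewupsek] → [hewupsek]
E Syncope: [hewupsek] → [hwupsk]

[hwupsk]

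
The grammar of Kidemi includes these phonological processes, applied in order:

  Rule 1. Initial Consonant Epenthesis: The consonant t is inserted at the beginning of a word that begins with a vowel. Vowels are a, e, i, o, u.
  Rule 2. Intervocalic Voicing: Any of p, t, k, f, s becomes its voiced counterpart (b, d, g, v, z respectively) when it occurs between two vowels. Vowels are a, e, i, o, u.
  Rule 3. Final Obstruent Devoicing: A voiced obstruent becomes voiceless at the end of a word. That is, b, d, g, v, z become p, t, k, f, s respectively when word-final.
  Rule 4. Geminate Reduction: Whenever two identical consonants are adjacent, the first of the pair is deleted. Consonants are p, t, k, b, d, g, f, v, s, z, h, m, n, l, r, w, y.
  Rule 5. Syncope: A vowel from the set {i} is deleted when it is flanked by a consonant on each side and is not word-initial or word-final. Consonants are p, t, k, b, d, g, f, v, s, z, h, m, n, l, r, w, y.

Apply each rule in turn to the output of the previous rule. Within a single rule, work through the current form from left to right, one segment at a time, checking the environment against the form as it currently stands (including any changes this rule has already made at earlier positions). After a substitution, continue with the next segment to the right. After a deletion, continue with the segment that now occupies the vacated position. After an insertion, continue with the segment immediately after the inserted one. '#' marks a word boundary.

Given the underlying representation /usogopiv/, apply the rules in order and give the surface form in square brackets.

[tuzogobf]

Rule 1 Initial Consonant Epenthesis: [usogopiv] → [tusogopiv]
Rule 2 Intervocalic Voicing: [tusogopiv] → [tuzogobiv]
Rule 3 Final Obstruent Devoicing: [tuzogobiv] → [tuzogobif]
Rule 4 Geminate Reduction: no change — [tuzogobif]
Rule 5 Syncope: [tuzogobif] → [tuzogobf]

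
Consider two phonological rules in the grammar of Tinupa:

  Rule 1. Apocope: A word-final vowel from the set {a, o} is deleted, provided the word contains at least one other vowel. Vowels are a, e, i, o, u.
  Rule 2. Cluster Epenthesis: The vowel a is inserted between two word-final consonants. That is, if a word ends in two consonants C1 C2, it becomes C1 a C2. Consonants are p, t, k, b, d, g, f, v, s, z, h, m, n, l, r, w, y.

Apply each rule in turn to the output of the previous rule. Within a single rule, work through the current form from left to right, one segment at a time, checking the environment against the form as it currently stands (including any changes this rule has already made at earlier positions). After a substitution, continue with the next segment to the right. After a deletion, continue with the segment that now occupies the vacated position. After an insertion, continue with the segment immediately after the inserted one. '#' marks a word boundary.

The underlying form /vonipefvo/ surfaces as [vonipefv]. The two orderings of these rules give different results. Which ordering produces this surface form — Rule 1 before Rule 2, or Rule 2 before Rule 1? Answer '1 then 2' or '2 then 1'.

Order 1 then 2:
  1 Apocope: [vonipefvo] → [vonipefv]
  2 Cluster Epenthesis: [vonipefv] → [vonipefav]
  result: [vonipefav]
Order 2 then 1:
  2 Cluster Epenthesis: no change — [vonipefvo]
  1 Apocope: [vonipefvo] → [vonipefv]
  result: [vonipefv]

2 then 1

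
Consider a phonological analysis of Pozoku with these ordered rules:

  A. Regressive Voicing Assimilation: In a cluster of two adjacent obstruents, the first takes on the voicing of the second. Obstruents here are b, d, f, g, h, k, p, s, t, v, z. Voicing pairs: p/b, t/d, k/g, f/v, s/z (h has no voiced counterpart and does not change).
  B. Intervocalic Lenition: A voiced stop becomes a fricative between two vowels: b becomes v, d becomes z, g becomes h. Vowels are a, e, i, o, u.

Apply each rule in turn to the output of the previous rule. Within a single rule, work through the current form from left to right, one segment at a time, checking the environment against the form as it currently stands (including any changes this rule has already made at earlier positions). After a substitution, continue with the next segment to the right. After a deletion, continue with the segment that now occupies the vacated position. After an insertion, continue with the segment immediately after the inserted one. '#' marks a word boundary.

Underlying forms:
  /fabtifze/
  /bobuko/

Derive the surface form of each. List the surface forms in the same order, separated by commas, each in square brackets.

/fabtifze/:
  A Regressive Voicing Assimilation: [fabtifze] → [faptivze]
  B Intervocalic Lenition: no change — [faptivze]
/bobuko/:
  A Regressive Voicing Assimilation: no change — [bobuko]
  B Intervocalic Lenition: [bobuko] → [bovuko]

[faptivze], [bovuko]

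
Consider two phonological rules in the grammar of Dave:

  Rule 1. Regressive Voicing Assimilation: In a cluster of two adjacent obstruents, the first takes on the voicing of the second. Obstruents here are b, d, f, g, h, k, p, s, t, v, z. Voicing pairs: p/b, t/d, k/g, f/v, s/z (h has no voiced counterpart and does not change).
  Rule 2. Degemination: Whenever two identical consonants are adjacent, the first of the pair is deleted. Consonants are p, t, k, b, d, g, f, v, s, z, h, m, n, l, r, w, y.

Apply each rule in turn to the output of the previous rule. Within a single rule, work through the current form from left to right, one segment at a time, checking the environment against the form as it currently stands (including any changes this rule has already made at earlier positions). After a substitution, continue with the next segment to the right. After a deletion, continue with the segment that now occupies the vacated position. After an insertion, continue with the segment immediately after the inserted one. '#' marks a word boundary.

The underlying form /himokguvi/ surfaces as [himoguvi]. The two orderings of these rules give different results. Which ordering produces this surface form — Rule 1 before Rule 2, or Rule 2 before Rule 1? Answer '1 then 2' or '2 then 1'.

Order 1 then 2:
  1 Regressive Voicing Assimilation: [himokguvi] → [himogguvi]
  2 Degemination: [himogguvi] → [himoguvi]
  result: [himoguvi]
Order 2 then 1:
  2 Degemination: no change — [himokguvi]
  1 Regressive Voicing Assimilation: [himokguvi] → [himogguvi]
  result: [himogguvi]

1 then 2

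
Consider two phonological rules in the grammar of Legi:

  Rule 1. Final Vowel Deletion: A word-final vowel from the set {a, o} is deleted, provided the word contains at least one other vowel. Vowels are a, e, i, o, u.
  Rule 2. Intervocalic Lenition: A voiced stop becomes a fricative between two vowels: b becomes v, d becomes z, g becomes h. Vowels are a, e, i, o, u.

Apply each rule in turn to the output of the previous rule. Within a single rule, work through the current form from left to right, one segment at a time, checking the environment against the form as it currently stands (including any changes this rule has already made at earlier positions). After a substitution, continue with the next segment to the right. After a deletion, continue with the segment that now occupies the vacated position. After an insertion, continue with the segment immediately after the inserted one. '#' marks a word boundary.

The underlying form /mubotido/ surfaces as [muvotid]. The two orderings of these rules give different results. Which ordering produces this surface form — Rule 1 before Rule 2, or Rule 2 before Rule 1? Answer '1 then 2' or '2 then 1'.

Order 1 then 2:
  1 Final Vowel Deletion: [mubotido] → [mubotid]
  2 Intervocalic Lenition: [mubotid] → [muvotid]
  result: [muvotid]
Order 2 then 1:
  2 Intervocalic Lenition: [mubotido] → [muvotizo]
  1 Final Vowel Deletion: [muvotizo] → [muvotiz]
  result: [muvotiz]

1 then 2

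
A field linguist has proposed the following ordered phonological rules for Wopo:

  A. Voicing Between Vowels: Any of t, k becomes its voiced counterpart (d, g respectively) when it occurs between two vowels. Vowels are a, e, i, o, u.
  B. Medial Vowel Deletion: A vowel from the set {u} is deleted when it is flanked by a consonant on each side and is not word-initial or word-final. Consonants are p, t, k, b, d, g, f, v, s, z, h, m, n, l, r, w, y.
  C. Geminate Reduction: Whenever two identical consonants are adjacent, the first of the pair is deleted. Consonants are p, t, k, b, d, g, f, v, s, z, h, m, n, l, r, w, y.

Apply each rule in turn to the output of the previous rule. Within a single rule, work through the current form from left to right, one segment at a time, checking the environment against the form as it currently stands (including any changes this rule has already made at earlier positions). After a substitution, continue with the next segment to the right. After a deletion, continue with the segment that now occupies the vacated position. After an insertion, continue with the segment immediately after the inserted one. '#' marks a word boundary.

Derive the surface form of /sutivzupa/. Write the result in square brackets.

[sdivzpa]

A Voicing Between Vowels: [sutivzupa] → [sudivzupa]
B Medial Vowel Deletion: [sudivzupa] → [sdivzpa]
C Geminate Reduction: no change — [sdivzpa]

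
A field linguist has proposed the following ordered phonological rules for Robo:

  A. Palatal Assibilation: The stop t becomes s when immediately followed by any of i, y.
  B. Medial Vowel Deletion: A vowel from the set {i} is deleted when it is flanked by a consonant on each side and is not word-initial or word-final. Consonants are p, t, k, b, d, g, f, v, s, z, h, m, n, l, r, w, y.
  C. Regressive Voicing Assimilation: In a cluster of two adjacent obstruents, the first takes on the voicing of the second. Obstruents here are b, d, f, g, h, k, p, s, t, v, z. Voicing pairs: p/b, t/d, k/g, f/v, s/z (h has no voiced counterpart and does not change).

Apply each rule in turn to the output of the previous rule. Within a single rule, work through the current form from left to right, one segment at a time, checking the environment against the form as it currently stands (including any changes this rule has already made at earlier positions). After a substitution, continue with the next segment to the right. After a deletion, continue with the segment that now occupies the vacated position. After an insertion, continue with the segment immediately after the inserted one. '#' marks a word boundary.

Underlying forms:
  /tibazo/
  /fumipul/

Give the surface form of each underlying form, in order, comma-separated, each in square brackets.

/tibazo/:
  A Palatal Assibilation: [tibazo] → [sibazo]
  B Medial Vowel Deletion: [sibazo] → [sbazo]
  C Regressive Voicing Assimilation: [sbazo] → [zbazo]
/fumipul/:
  A Palatal Assibilation: no change — [fumipul]
  B Medial Vowel Deletion: [fumipul] → [fumpul]
  C Regressive Voicing Assimilation: no change — [fumpul]

[zbazo], [fumpul]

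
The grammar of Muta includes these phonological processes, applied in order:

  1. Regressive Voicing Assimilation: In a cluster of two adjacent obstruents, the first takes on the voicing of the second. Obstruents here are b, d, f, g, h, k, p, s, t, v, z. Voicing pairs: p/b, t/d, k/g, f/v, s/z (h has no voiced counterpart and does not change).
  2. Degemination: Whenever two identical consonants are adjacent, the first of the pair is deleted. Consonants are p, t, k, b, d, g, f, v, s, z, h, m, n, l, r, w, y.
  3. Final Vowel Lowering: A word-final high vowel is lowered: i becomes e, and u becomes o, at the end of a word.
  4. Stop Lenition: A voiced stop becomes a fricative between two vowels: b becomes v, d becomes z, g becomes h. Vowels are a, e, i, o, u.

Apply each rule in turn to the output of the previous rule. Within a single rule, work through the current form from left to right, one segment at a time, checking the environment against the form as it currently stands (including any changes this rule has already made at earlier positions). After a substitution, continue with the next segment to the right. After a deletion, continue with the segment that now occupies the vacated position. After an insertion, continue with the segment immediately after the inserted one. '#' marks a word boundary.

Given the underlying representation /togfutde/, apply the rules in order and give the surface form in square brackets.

[tokfuze]

1 Regressive Voicing Assimilation: [togfutde] → [tokfudde]
2 Degemination: [tokfudde] → [tokfude]
3 Final Vowel Lowering: no change — [tokfude]
4 Stop Lenition: [tokfude] → [tokfuze]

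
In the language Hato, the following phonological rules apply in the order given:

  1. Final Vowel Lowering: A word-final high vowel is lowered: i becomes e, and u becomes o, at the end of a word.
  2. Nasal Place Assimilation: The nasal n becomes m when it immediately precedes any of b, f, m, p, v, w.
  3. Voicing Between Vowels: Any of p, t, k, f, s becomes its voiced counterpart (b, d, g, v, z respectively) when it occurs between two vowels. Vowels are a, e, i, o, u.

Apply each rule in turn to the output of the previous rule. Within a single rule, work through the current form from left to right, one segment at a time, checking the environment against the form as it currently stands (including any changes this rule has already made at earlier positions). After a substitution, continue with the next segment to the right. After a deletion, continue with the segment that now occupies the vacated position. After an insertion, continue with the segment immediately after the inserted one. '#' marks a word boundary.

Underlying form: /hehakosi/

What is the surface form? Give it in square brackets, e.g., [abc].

1 Final Vowel Lowering: [hehakosi] → [hehakose]
2 Nasal Place Assimilation: no change — [hehakose]
3 Voicing Between Vowels: [hehakose] → [hehagoze]

[hehagoze]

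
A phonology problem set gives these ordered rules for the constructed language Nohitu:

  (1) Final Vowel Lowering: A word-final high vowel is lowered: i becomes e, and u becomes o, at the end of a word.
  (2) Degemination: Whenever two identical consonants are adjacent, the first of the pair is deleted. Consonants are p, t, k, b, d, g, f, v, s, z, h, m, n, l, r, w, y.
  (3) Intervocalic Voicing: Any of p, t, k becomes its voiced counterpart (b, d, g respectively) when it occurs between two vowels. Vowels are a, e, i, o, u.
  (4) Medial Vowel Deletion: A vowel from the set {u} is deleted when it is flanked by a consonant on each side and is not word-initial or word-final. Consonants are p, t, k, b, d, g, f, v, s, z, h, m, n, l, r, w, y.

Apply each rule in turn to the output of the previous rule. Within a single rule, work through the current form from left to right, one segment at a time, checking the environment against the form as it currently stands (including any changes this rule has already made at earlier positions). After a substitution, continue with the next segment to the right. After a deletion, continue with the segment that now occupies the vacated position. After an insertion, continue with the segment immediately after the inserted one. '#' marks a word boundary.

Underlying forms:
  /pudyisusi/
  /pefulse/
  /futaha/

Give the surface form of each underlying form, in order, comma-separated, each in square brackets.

[pdyisse], [peflse], [fdaha]

/pudyisusi/:
  (1) Final Vowel Lowering: [pudyisusi] → [pudyisuse]
  (2) Degemination: no change — [pudyisuse]
  (3) Intervocalic Voicing: no change — [pudyisuse]
  (4) Medial Vowel Deletion: [pudyisuse] → [pdyisse]
/pefulse/:
  (1) Final Vowel Lowering: no change — [pefulse]
  (2) Degemination: no change — [pefulse]
  (3) Intervocalic Voicing: no change — [pefulse]
  (4) Medial Vowel Deletion: [pefulse] → [peflse]
/futaha/:
  (1) Final Vowel Lowering: no change — [futaha]
  (2) Degemination: no change — [futaha]
  (3) Intervocalic Voicing: [futaha] → [fudaha]
  (4) Medial Vowel Deletion: [fudaha] → [fdaha]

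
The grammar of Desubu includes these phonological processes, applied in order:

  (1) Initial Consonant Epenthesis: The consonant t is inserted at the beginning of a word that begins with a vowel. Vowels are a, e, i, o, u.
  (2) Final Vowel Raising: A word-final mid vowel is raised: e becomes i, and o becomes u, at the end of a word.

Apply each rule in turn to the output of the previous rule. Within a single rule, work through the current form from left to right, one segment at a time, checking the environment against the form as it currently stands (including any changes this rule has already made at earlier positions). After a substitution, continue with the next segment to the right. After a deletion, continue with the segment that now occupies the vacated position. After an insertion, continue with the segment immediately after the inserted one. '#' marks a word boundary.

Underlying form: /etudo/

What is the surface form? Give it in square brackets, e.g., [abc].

(1) Initial Consonant Epenthesis: [etudo] → [tetudo]
(2) Final Vowel Raising: [tetudo] → [tetudu]

[tetudu]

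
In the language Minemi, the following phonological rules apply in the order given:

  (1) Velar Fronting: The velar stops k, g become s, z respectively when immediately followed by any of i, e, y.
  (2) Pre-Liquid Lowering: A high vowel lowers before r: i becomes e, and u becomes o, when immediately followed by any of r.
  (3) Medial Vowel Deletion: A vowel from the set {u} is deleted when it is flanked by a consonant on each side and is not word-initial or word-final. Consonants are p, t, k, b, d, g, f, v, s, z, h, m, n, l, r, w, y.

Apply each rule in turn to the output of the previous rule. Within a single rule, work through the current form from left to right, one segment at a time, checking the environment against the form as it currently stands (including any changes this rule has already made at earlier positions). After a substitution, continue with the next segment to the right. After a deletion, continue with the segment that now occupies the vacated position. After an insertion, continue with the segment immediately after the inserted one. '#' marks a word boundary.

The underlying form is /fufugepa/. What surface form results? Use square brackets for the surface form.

[ffzepa]

(1) Velar Fronting: [fufugepa] → [fufuzepa]
(2) Pre-Liquid Lowering: no change — [fufuzepa]
(3) Medial Vowel Deletion: [fufuzepa] → [ffzepa]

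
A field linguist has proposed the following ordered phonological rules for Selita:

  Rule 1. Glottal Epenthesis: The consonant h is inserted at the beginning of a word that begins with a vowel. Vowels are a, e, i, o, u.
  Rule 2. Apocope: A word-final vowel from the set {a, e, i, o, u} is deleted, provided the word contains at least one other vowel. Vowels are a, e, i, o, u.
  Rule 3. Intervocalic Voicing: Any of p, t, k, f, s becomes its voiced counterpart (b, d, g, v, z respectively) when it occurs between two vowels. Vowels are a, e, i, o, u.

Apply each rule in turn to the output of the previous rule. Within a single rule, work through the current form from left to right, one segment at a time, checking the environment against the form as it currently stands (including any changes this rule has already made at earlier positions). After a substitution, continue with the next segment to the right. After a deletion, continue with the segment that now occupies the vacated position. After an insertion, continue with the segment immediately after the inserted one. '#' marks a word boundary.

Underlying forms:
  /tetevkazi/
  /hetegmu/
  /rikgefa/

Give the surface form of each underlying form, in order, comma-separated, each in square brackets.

/tetevkazi/:
  Rule 1 Glottal Epenthesis: no change — [tetevkazi]
  Rule 2 Apocope: [tetevkazi] → [tetevkaz]
  Rule 3 Intervocalic Voicing: [tetevkaz] → [tedevkaz]
/hetegmu/:
  Rule 1 Glottal Epenthesis: no change — [hetegmu]
  Rule 2 Apocope: [hetegmu] → [hetegm]
  Rule 3 Intervocalic Voicing: [hetegm] → [hedegm]
/rikgefa/:
  Rule 1 Glottal Epenthesis: no change — [rikgefa]
  Rule 2 Apocope: [rikgefa] → [rikgef]
  Rule 3 Intervocalic Voicing: no change — [rikgef]

[tedevkaz], [hedegm], [rikgef]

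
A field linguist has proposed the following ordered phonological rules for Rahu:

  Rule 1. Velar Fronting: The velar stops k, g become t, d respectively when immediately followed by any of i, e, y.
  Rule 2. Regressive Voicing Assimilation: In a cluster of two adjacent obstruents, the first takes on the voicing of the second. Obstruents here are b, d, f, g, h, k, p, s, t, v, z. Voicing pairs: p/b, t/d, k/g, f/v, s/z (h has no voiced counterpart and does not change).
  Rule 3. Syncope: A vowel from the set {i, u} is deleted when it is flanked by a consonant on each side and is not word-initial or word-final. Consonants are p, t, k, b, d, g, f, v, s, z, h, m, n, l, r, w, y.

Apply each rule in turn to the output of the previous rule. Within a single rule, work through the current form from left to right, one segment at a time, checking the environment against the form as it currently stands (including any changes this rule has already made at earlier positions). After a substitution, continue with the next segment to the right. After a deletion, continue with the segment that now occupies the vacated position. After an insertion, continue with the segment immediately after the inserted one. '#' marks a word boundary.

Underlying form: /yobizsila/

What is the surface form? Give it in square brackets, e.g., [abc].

Rule 1 Velar Fronting: no change — [yobizsila]
Rule 2 Regressive Voicing Assimilation: [yobizsila] → [yobissila]
Rule 3 Syncope: [yobissila] → [yobssla]

[yobssla]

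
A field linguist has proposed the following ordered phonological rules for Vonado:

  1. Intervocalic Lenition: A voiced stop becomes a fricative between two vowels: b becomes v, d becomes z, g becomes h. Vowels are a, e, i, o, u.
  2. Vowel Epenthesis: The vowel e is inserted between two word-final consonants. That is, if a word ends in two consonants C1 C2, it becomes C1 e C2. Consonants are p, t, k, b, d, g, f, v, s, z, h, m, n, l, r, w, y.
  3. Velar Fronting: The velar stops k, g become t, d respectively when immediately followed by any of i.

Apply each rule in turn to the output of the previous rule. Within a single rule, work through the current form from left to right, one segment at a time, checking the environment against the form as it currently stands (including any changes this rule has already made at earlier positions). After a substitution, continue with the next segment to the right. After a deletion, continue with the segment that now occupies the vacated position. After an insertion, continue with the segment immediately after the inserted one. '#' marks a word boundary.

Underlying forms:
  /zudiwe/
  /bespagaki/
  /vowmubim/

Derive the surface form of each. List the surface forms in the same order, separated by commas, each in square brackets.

[zuziwe], [bespahati], [vowmuvim]

/zudiwe/:
  1 Intervocalic Lenition: [zudiwe] → [zuziwe]
  2 Vowel Epenthesis: no change — [zuziwe]
  3 Velar Fronting: no change — [zuziwe]
/bespagaki/:
  1 Intervocalic Lenition: [bespagaki] → [bespahaki]
  2 Vowel Epenthesis: no change — [bespahaki]
  3 Velar Fronting: [bespahaki] → [bespahati]
/vowmubim/:
  1 Intervocalic Lenition: [vowmubim] → [vowmuvim]
  2 Vowel Epenthesis: no change — [vowmuvim]
  3 Velar Fronting: no change — [vowmuvim]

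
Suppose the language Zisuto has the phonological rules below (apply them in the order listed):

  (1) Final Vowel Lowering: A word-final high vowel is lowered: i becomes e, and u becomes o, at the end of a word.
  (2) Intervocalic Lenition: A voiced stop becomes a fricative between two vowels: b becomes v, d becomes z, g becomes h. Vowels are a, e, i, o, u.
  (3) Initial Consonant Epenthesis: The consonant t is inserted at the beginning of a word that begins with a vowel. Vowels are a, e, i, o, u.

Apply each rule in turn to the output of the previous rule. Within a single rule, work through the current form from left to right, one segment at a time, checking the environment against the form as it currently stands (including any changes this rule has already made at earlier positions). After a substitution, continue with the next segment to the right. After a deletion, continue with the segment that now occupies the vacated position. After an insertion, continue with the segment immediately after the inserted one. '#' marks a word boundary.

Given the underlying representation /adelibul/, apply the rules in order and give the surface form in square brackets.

[tazelivul]

(1) Final Vowel Lowering: no change — [adelibul]
(2) Intervocalic Lenition: [adelibul] → [azelivul]
(3) Initial Consonant Epenthesis: [azelivul] → [tazelivul]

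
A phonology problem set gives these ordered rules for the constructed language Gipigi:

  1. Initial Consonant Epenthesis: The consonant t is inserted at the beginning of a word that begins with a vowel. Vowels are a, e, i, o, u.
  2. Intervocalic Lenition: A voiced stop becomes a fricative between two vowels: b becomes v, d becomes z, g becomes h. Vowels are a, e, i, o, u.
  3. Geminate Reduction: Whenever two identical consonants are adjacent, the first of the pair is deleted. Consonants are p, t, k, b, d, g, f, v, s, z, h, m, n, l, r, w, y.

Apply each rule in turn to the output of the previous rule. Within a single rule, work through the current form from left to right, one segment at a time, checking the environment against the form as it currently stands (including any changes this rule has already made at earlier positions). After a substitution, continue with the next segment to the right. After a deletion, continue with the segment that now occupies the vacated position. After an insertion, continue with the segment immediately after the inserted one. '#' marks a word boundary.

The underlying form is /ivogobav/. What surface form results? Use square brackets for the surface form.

[tivohovav]

1 Initial Consonant Epenthesis: [ivogobav] → [tivogobav]
2 Intervocalic Lenition: [tivogobav] → [tivohovav]
3 Geminate Reduction: no change — [tivohovav]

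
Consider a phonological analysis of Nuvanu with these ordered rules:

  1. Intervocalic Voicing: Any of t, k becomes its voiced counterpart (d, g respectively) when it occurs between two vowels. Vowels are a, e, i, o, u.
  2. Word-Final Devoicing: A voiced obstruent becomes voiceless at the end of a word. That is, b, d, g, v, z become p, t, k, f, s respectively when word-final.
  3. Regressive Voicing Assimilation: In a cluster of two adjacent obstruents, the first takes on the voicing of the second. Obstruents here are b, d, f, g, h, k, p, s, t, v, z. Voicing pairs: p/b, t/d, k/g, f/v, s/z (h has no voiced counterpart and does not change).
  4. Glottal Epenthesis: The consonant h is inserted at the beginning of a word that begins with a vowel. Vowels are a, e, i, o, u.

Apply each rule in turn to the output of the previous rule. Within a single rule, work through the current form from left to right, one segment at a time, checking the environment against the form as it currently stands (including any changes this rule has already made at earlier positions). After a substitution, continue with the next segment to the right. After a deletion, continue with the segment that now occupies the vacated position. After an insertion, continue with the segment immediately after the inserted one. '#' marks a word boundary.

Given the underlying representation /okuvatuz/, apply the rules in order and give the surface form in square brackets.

1 Intervocalic Voicing: [okuvatuz] → [oguvaduz]
2 Word-Final Devoicing: [oguvaduz] → [oguvadus]
3 Regressive Voicing Assimilation: no change — [oguvadus]
4 Glottal Epenthesis: [oguvadus] → [hoguvadus]

[hoguvadus]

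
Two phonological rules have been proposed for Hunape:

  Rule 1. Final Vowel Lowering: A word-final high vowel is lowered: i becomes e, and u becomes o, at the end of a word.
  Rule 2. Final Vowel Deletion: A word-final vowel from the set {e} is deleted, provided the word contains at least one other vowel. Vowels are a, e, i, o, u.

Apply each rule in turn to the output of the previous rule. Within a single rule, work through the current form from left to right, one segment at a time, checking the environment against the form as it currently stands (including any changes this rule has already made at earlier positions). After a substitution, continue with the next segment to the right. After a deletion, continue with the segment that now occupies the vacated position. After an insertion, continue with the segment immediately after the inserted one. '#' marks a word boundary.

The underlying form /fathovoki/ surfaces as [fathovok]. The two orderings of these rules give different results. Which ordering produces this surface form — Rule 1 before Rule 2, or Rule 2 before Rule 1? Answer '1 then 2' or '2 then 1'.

1 then 2

Order 1 then 2:
  1 Final Vowel Lowering: [fathovoki] → [fathovoke]
  2 Final Vowel Deletion: [fathovoke] → [fathovok]
  result: [fathovok]
Order 2 then 1:
  2 Final Vowel Deletion: no change — [fathovoki]
  1 Final Vowel Lowering: [fathovoki] → [fathovoke]
  result: [fathovoke]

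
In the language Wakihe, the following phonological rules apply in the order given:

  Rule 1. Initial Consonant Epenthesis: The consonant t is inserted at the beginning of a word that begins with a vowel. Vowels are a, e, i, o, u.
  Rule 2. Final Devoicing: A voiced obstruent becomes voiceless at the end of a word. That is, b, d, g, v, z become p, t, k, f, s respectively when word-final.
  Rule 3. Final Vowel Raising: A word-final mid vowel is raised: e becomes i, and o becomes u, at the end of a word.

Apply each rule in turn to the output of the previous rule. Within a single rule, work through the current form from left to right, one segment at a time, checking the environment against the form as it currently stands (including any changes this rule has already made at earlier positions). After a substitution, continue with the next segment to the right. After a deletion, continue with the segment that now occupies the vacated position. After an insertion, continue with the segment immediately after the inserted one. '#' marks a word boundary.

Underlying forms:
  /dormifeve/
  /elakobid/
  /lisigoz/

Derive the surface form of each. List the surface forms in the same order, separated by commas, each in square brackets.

/dormifeve/:
  Rule 1 Initial Consonant Epenthesis: no change — [dormifeve]
  Rule 2 Final Devoicing: no change — [dormifeve]
  Rule 3 Final Vowel Raising: [dormifeve] → [dormifevi]
/elakobid/:
  Rule 1 Initial Consonant Epenthesis: [elakobid] → [telakobid]
  Rule 2 Final Devoicing: [telakobid] → [telakobit]
  Rule 3 Final Vowel Raising: no change — [telakobit]
/lisigoz/:
  Rule 1 Initial Consonant Epenthesis: no change — [lisigoz]
  Rule 2 Final Devoicing: [lisigoz] → [lisigos]
  Rule 3 Final Vowel Raising: no change — [lisigos]

[dormifevi], [telakobit], [lisigos]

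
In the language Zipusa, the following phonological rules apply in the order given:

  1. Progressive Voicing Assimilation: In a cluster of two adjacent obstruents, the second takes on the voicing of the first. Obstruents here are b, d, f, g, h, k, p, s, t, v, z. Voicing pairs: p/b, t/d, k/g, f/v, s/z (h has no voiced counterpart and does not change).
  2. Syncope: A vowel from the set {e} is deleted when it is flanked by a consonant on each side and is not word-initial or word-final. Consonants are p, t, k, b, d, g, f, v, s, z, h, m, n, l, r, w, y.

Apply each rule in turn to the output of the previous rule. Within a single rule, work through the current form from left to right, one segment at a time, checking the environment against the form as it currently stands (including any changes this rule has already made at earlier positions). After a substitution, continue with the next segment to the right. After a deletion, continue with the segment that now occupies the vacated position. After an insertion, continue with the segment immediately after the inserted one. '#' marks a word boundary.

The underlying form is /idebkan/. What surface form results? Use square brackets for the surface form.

[idbgan]

1 Progressive Voicing Assimilation: [idebkan] → [idebgan]
2 Syncope: [idebgan] → [idbgan]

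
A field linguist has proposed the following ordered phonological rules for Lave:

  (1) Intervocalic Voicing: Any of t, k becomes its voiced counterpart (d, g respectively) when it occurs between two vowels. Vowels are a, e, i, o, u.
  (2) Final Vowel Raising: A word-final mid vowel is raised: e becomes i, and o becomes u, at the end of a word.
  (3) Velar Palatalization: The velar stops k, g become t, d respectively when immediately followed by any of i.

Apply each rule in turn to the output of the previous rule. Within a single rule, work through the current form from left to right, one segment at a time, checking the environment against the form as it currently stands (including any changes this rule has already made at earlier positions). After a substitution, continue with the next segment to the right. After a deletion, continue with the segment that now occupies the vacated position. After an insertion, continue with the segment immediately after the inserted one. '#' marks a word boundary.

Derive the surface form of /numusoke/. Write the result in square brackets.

(1) Intervocalic Voicing: [numusoke] → [numusoge]
(2) Final Vowel Raising: [numusoge] → [numusogi]
(3) Velar Palatalization: [numusogi] → [numusodi]

[numusodi]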